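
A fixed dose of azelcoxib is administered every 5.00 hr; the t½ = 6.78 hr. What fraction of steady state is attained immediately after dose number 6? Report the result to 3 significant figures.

0.953

k = ln 2 / 6.78 = 0.1022 hr⁻¹
f_n = 1 − e^(−nkτ) = 1 − e^(−6 × 0.1022 × 5.00) = 1 − e^(−3.067) = 1 − 0.04656 ≈ 0.953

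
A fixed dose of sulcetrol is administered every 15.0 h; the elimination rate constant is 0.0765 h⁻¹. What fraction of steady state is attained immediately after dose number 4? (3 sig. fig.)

0.990

f_n = 1 − e^(−nkτ) = 1 − e^(−4 × 0.07650 × 15.0) = 1 − e^(−4.590) = 1 − 0.01015 ≈ 0.990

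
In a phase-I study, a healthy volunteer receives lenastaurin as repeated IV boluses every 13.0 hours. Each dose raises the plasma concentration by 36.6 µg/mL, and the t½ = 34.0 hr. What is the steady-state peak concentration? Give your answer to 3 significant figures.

157 µg/mL

k = ln 2 / 34.0 = 0.02039 hr⁻¹
Fraction remaining after one interval: e^(−kτ) = e^(−0.02039 × 13.0) = 0.7672
R = 1 / (1 − 0.7672) = 4.295
Css,max = 36.6 × 4.295 ≈ 157 µg/mL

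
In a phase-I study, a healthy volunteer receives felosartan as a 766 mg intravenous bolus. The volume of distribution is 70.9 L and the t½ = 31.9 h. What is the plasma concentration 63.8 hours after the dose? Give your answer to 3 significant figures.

2.70 mg/L

C₀ = dose / V = 766 / 70.9 = 10.80 mg/L
k = ln 2 / 31.9 = 0.02173 h⁻¹
C(t) = C₀ e^(−kt) = 10.80 × e^(−0.02173 × 63.8) = 10.80 × e^(−1.386) = 10.80 × 0.2500 ≈ 2.70 mg/L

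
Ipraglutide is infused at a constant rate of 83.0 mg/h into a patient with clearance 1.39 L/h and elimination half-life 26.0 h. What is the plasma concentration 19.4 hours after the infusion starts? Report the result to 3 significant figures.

Css = rate / CL = 83.0 / 1.39 = 59.71 mg/L
k = ln 2 / 26.0 = 0.02666 h⁻¹
C(t) = Css (1 − e^(−kt)) = 59.71 × (1 − e^(−0.5172)) = 59.71 × 0.4038 ≈ 24.1 mg/L

24.1 mg/L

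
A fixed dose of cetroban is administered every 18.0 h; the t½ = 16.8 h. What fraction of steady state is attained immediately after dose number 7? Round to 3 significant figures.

k = ln 2 / 16.8 = 0.04126 h⁻¹
f_n = 1 − e^(−nkτ) = 1 − e^(−7 × 0.04126 × 18.0) = 1 − e^(−5.199) = 1 − 0.005524 ≈ 0.994

0.994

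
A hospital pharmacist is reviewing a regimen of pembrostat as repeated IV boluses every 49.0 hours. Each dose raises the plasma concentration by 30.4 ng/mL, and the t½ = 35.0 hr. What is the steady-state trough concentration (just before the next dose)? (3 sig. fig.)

18.5 ng/mL

k = ln 2 / 35.0 = 0.01980 hr⁻¹
Fraction remaining after one interval: e^(−kτ) = e^(−0.01980 × 49.0) = 0.3789
R = 1 / (1 − 0.3789) = 1.610
Css,max = 30.4 × 1.610 = 48.95 ng/mL
Css,min = Css,max × e^(−kτ) = 48.95 × 0.3789 ≈ 18.5 ng/mL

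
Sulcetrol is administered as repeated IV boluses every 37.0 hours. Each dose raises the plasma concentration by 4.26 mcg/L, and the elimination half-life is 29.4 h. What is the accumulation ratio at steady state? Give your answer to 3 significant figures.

k = ln 2 / 29.4 = 0.02358 h⁻¹
Fraction remaining after one interval: e^(−kτ) = e^(−0.02358 × 37.0) = 0.4180
R = 1 / (1 − 0.4180) = 1 / 0.5820 ≈ 1.72

1.72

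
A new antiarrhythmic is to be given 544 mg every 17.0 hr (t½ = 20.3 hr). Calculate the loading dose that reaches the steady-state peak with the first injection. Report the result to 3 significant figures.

k = ln 2 / 20.3 = 0.03415 hr⁻¹
Accumulation ratio R = 1 / (1 − e^(−kτ)) = 1 / (1 − e^(−0.03415×17.0)) = 1 / (1 − 0.5596) = 2.271
Loading dose = maintenance dose × R = 544 × 2.271 ≈ 1240 mg

1240 mg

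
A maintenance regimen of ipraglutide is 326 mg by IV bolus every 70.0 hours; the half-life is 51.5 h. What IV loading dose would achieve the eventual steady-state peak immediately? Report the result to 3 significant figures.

k = ln 2 / 51.5 = 0.01346 h⁻¹
Accumulation ratio R = 1 / (1 − e^(−kτ)) = 1 / (1 − e^(−0.01346×70.0)) = 1 / (1 − 0.3898) = 1.639
Loading dose = maintenance dose × R = 326 × 1.639 ≈ 534 mg

534 mg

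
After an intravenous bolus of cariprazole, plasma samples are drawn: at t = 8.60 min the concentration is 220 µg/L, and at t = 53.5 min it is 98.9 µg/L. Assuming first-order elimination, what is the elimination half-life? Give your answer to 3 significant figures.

k = ln(C₁/C₂) / (t₂ − t₁) = ln(220/98.9) / (53.5 − 8.60)
  = 0.7995 / 44.90 = 0.01781 min⁻¹
t½ = ln 2 / k = ln 2 / 0.01781 ≈ 38.9 minutes

38.9 minutes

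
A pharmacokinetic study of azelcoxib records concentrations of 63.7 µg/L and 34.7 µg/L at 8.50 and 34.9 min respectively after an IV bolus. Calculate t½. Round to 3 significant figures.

k = ln(C₁/C₂) / (t₂ − t₁) = ln(63.7/34.7) / (34.9 − 8.50)
  = 0.6074 / 26.40 = 0.02301 min⁻¹
t½ = ln 2 / k = ln 2 / 0.02301 ≈ 30.1 minutes

30.1 minutes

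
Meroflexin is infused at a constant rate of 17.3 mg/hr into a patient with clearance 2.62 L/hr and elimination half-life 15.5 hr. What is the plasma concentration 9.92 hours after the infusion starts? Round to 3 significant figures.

Css = rate / CL = 17.3 / 2.62 = 6.603 µg/mL
k = ln 2 / 15.5 = 0.04472 hr⁻¹
C(t) = Css (1 − e^(−kt)) = 6.603 × (1 − e^(−0.4436)) = 6.603 × 0.3583 ≈ 2.37 µg/mL

2.37 µg/mL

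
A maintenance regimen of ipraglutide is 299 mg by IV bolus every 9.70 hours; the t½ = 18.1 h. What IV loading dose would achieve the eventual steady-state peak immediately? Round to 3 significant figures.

k = ln 2 / 18.1 = 0.03830 h⁻¹
Accumulation ratio R = 1 / (1 − e^(−kτ)) = 1 / (1 − e^(−0.03830×9.70)) = 1 / (1 − 0.6897) = 3.223
Loading dose = maintenance dose × R = 299 × 3.223 ≈ 964 mg

964 mg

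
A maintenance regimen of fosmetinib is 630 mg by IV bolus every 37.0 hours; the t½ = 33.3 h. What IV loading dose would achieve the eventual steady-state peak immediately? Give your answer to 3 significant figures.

k = ln 2 / 33.3 = 0.02082 h⁻¹
Accumulation ratio R = 1 / (1 − e^(−kτ)) = 1 / (1 − e^(−0.02082×37.0)) = 1 / (1 − 0.4629) = 1.862
Loading dose = maintenance dose × R = 630 × 1.862 ≈ 1170 mg

1170 mg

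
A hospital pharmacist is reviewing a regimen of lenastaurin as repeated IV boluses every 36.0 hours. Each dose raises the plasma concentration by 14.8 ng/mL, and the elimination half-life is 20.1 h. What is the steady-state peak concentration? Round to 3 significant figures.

k = ln 2 / 20.1 = 0.03448 h⁻¹
Fraction remaining after one interval: e^(−kτ) = e^(−0.03448 × 36.0) = 0.2890
R = 1 / (1 − 0.2890) = 1.406
Css,max = 14.8 × 1.406 ≈ 20.8 ng/mL

20.8 ng/mL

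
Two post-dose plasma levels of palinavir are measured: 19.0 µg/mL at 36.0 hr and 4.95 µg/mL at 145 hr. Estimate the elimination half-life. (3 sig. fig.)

k = ln(C₁/C₂) / (t₂ − t₁) = ln(19.0/4.95) / (145 − 36.0)
  = 1.345 / 109.0 = 0.01234 hr⁻¹
t½ = ln 2 / k = ln 2 / 0.01234 ≈ 56.2 hours

56.2 hours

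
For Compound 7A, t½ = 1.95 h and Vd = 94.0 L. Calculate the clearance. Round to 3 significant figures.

k = ln 2 / t½ = ln 2 / 1.95 = 0.3555 h⁻¹
CL = k · V = 0.3555 × 94.0 ≈ 33.4 L/h

33.4 L/h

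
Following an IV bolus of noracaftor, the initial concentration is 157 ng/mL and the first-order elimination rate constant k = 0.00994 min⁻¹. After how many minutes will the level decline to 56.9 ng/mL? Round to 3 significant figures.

102 minutes

C(t) = C₀ e^(−kt)  ⇒  t = ln(C₀/C) / k
t = ln(157/56.9) / 0.009940 = 1.015 / 0.009940 ≈ 102 minutes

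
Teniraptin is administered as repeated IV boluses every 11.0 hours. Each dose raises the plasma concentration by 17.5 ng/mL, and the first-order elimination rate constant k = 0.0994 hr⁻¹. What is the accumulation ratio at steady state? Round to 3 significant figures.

1.50

Fraction remaining after one interval: e^(−kτ) = e^(−0.09940 × 11.0) = 0.3351
R = 1 / (1 − 0.3351) = 1 / 0.6649 ≈ 1.50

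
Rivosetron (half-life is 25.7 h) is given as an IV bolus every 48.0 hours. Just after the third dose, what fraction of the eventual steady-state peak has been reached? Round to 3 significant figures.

k = ln 2 / 25.7 = 0.02697 h⁻¹
f_n = 1 − e^(−nkτ) = 1 − e^(−3 × 0.02697 × 48.0) = 1 − e^(−3.884) = 1 − 0.02057 ≈ 0.979

0.979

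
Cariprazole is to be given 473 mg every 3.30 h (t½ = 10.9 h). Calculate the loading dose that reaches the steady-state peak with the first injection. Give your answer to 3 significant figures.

k = ln 2 / 10.9 = 0.06359 h⁻¹
Accumulation ratio R = 1 / (1 − e^(−kτ)) = 1 / (1 − e^(−0.06359×3.30)) = 1 / (1 − 0.8107) = 5.283
Loading dose = maintenance dose × R = 473 × 5.283 ≈ 2500 mg

2500 mg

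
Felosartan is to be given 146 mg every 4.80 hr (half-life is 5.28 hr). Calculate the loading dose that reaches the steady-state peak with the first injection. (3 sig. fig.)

k = ln 2 / 5.28 = 0.1313 hr⁻¹
Accumulation ratio R = 1 / (1 − e^(−kτ)) = 1 / (1 − e^(−0.1313×4.80)) = 1 / (1 − 0.5325) = 2.139
Loading dose = maintenance dose × R = 146 × 2.139 ≈ 312 mg

312 mg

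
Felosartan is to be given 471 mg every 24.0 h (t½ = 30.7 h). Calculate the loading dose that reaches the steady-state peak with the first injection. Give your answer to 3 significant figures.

k = ln 2 / 30.7 = 0.02258 h⁻¹
Accumulation ratio R = 1 / (1 − e^(−kτ)) = 1 / (1 − e^(−0.02258×24.0)) = 1 / (1 − 0.5817) = 2.390
Loading dose = maintenance dose × R = 471 × 2.390 ≈ 1130 mg

1130 mg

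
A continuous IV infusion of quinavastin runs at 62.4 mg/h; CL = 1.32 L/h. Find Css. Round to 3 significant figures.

47.3 mg/L

Css = infusion rate / CL = 62.4 / 1.32 ≈ 47.3 mg/L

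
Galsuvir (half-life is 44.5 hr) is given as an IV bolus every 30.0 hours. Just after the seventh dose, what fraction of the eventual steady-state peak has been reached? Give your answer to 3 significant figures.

k = ln 2 / 44.5 = 0.01558 hr⁻¹
f_n = 1 − e^(−nkτ) = 1 − e^(−7 × 0.01558 × 30.0) = 1 − e^(−3.271) = 1 − 0.03797 ≈ 0.962

0.962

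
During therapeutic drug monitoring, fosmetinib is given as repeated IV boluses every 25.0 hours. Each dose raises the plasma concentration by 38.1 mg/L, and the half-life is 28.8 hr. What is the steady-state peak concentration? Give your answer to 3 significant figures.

84.3 mg/L

k = ln 2 / 28.8 = 0.02407 hr⁻¹
Fraction remaining after one interval: e^(−kτ) = e^(−0.02407 × 25.0) = 0.5479
R = 1 / (1 − 0.5479) = 2.212
Css,max = 38.1 × 2.212 ≈ 84.3 mg/L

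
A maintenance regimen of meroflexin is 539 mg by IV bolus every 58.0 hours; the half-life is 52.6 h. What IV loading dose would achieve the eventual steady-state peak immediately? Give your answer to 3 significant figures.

1010 mg

k = ln 2 / 52.6 = 0.01318 h⁻¹
Accumulation ratio R = 1 / (1 − e^(−kτ)) = 1 / (1 − e^(−0.01318×58.0)) = 1 / (1 − 0.4657) = 1.871
Loading dose = maintenance dose × R = 539 × 1.871 ≈ 1010 mg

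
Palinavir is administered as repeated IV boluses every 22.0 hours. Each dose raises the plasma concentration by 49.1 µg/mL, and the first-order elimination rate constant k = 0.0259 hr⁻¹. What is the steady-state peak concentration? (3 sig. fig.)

Fraction remaining after one interval: e^(−kτ) = e^(−0.02590 × 22.0) = 0.5656
R = 1 / (1 − 0.5656) = 2.302
Css,max = 49.1 × 2.302 ≈ 113 µg/mL

113 µg/mL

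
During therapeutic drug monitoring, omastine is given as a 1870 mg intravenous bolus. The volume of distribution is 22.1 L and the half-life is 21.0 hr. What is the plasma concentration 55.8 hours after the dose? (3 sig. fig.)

13.4 µg/mL

C₀ = dose / V = 1870 / 22.1 = 84.62 µg/mL
k = ln 2 / 21.0 = 0.03301 hr⁻¹
C(t) = C₀ e^(−kt) = 84.62 × e^(−0.03301 × 55.8) = 84.62 × e^(−1.842) = 84.62 × 0.1585 ≈ 13.4 µg/mL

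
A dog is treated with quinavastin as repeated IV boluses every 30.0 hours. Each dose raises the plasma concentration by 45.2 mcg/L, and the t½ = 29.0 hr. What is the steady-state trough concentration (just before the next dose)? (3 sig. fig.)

k = ln 2 / 29.0 = 0.02390 hr⁻¹
Fraction remaining after one interval: e^(−kτ) = e^(−0.02390 × 30.0) = 0.4882
R = 1 / (1 − 0.4882) = 1.954
Css,max = 45.2 × 1.954 = 88.31 mcg/L
Css,min = Css,max × e^(−kτ) = 88.31 × 0.4882 ≈ 43.1 mcg/L

43.1 mcg/L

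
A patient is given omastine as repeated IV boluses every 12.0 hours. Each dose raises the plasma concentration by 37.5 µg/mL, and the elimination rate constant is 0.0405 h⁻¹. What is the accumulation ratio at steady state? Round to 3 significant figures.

2.60

Fraction remaining after one interval: e^(−kτ) = e^(−0.04050 × 12.0) = 0.6151
R = 1 / (1 − 0.6151) = 1 / 0.3849 ≈ 2.60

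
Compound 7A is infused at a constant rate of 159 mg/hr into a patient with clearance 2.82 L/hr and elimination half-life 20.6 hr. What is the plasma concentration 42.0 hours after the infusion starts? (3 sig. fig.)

Css = rate / CL = 159 / 2.82 = 56.38 mg/L
k = ln 2 / 20.6 = 0.03365 hr⁻¹
C(t) = Css (1 − e^(−kt)) = 56.38 × (1 − e^(−1.413)) = 56.38 × 0.7566 ≈ 42.7 mg/L

42.7 mg/L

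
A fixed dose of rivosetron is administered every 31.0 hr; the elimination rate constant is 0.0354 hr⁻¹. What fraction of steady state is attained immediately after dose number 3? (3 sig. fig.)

f_n = 1 − e^(−nkτ) = 1 − e^(−3 × 0.03540 × 31.0) = 1 − e^(−3.292) = 1 − 0.03717 ≈ 0.963

0.963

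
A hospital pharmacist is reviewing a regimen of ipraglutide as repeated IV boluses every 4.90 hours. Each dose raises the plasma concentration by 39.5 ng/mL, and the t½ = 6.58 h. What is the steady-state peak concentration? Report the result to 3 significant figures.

k = ln 2 / 6.58 = 0.1053 h⁻¹
Fraction remaining after one interval: e^(−kτ) = e^(−0.1053 × 4.90) = 0.5968
R = 1 / (1 − 0.5968) = 2.480
Css,max = 39.5 × 2.480 ≈ 98.0 ng/mL

98.0 ng/mL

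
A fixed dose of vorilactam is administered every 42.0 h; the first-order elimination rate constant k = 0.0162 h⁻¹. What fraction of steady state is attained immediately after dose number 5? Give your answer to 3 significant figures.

f_n = 1 − e^(−nkτ) = 1 − e^(−5 × 0.01620 × 42.0) = 1 − e^(−3.402) = 1 − 0.03331 ≈ 0.967

0.967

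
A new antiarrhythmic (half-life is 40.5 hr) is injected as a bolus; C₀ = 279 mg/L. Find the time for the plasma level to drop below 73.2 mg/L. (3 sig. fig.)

k = ln 2 / 40.5 = 0.01711 hr⁻¹
C(t) = C₀ e^(−kt)  ⇒  t = ln(C₀/C) / k
t = ln(279/73.2) / 0.01711 = 1.338 / 0.01711 ≈ 78.2 hours

78.2 hours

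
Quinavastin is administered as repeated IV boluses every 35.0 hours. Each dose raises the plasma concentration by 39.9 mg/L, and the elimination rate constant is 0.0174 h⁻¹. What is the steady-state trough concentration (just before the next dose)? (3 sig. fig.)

47.6 mg/L

Fraction remaining after one interval: e^(−kτ) = e^(−0.01740 × 35.0) = 0.5439
R = 1 / (1 − 0.5439) = 2.192
Css,max = 39.9 × 2.192 = 87.48 mg/L
Css,min = Css,max × e^(−kτ) = 87.48 × 0.5439 ≈ 47.6 mg/L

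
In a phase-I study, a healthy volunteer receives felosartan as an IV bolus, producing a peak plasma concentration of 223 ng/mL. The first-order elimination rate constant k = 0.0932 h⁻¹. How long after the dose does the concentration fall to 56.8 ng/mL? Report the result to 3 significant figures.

14.7 hours

C(t) = C₀ e^(−kt)  ⇒  t = ln(C₀/C) / k
t = ln(223/56.8) / 0.09320 = 1.368 / 0.09320 ≈ 14.7 hours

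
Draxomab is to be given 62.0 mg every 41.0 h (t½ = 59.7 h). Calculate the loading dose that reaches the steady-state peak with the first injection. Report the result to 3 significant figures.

k = ln 2 / 59.7 = 0.01161 h⁻¹
Accumulation ratio R = 1 / (1 − e^(−kτ)) = 1 / (1 − e^(−0.01161×41.0)) = 1 / (1 − 0.6212) = 2.640
Loading dose = maintenance dose × R = 62.0 × 2.640 ≈ 164 mg

164 mg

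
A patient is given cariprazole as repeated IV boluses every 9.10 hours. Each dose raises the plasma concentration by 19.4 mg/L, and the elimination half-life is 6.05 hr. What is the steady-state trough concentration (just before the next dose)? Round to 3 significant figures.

10.6 mg/L

k = ln 2 / 6.05 = 0.1146 hr⁻¹
Fraction remaining after one interval: e^(−kτ) = e^(−0.1146 × 9.10) = 0.3525
R = 1 / (1 − 0.3525) = 1.545
Css,max = 19.4 × 1.545 = 29.96 mg/L
Css,min = Css,max × e^(−kτ) = 29.96 × 0.3525 ≈ 10.6 mg/L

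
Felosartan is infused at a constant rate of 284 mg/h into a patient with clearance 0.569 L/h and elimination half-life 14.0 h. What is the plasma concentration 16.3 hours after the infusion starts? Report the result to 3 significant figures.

276 µg/mL

Css = rate / CL = 284 / 0.569 = 499.1 µg/mL
k = ln 2 / 14.0 = 0.04951 h⁻¹
C(t) = Css (1 − e^(−kt)) = 499.1 × (1 − e^(−0.8070)) = 499.1 × 0.5538 ≈ 276 µg/mL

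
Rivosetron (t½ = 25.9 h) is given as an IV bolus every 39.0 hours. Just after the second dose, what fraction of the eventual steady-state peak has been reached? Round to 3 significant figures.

k = ln 2 / 25.9 = 0.02676 h⁻¹
f_n = 1 − e^(−nkτ) = 1 − e^(−2 × 0.02676 × 39.0) = 1 − e^(−2.087) = 1 − 0.1240 ≈ 0.876

0.876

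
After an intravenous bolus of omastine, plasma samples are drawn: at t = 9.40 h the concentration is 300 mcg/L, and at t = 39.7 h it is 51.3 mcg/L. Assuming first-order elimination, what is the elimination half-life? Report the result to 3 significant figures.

k = ln(C₁/C₂) / (t₂ − t₁) = ln(300/51.3) / (39.7 − 9.40)
  = 1.766 / 30.30 = 0.05829 h⁻¹
t½ = ln 2 / k = ln 2 / 0.05829 ≈ 11.9 hours

11.9 hours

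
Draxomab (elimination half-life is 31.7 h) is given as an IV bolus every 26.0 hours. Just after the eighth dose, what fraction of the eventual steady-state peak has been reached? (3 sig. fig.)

0.989

k = ln 2 / 31.7 = 0.02187 h⁻¹
f_n = 1 − e^(−nkτ) = 1 − e^(−8 × 0.02187 × 26.0) = 1 − e^(−4.548) = 1 − 0.01059 ≈ 0.989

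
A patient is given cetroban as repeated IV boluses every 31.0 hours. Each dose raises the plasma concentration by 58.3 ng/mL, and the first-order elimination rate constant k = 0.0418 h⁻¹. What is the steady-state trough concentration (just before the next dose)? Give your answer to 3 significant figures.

Fraction remaining after one interval: e^(−kτ) = e^(−0.04180 × 31.0) = 0.2737
R = 1 / (1 − 0.2737) = 1.377
Css,max = 58.3 × 1.377 = 80.27 ng/mL
Css,min = Css,max × e^(−kτ) = 80.27 × 0.2737 ≈ 22.0 ng/mL

22.0 ng/mL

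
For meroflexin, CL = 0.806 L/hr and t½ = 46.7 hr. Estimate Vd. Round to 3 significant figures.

k = ln 2 / t½ = ln 2 / 46.7 = 0.01484 hr⁻¹
V = CL / k = 0.806 / 0.01484 ≈ 54.3 L

54.3 L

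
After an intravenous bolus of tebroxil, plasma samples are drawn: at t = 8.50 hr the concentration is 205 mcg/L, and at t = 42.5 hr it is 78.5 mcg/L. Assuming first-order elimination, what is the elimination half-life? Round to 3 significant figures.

24.6 hours

k = ln(C₁/C₂) / (t₂ − t₁) = ln(205/78.5) / (42.5 − 8.50)
  = 0.9599 / 34.00 = 0.02823 hr⁻¹
t½ = ln 2 / k = ln 2 / 0.02823 ≈ 24.6 hours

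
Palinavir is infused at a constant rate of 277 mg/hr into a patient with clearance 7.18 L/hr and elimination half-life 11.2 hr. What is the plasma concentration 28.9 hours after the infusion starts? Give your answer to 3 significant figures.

Css = rate / CL = 277 / 7.18 = 38.58 mg/L
k = ln 2 / 11.2 = 0.06189 hr⁻¹
C(t) = Css (1 − e^(−kt)) = 38.58 × (1 − e^(−1.789)) = 38.58 × 0.8328 ≈ 32.1 mg/L

32.1 mg/L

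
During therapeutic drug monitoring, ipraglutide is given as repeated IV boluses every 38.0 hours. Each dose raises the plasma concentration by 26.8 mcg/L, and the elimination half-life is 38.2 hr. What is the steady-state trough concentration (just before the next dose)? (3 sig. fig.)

27.0 mcg/L

k = ln 2 / 38.2 = 0.01815 hr⁻¹
Fraction remaining after one interval: e^(−kτ) = e^(−0.01815 × 38.0) = 0.5018
R = 1 / (1 − 0.5018) = 2.007
Css,max = 26.8 × 2.007 = 53.80 mcg/L
Css,min = Css,max × e^(−kτ) = 53.80 × 0.5018 ≈ 27.0 mcg/L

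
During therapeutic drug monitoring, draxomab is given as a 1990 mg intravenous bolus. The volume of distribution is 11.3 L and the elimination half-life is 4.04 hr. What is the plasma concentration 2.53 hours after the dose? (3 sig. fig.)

114 mg/L

C₀ = dose / V = 1990 / 11.3 = 176.1 mg/L
k = ln 2 / 4.04 = 0.1716 hr⁻¹
C(t) = C₀ e^(−kt) = 176.1 × e^(−0.1716 × 2.53) = 176.1 × e^(−0.4341) = 176.1 × 0.6479 ≈ 114 mg/L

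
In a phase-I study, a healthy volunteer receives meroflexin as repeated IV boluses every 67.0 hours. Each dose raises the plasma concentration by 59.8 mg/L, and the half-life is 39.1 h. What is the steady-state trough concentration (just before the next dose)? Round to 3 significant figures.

k = ln 2 / 39.1 = 0.01773 h⁻¹
Fraction remaining after one interval: e^(−kτ) = e^(−0.01773 × 67.0) = 0.3049
R = 1 / (1 − 0.3049) = 1.439
Css,max = 59.8 × 1.439 = 86.03 mg/L
Css,min = Css,max × e^(−kτ) = 86.03 × 0.3049 ≈ 26.2 mg/L

26.2 mg/L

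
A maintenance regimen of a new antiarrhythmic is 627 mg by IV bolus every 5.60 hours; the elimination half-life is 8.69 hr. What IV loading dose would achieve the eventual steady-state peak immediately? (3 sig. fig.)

1740 mg

k = ln 2 / 8.69 = 0.07976 hr⁻¹
Accumulation ratio R = 1 / (1 − e^(−kτ)) = 1 / (1 − e^(−0.07976×5.60)) = 1 / (1 − 0.6398) = 2.776
Loading dose = maintenance dose × R = 627 × 2.776 ≈ 1740 mg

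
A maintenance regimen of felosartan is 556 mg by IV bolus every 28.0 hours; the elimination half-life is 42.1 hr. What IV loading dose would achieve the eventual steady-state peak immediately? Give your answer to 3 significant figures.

k = ln 2 / 42.1 = 0.01646 hr⁻¹
Accumulation ratio R = 1 / (1 − e^(−kτ)) = 1 / (1 − e^(−0.01646×28.0)) = 1 / (1 − 0.6307) = 2.707
Loading dose = maintenance dose × R = 556 × 2.707 ≈ 1510 mg

1510 mg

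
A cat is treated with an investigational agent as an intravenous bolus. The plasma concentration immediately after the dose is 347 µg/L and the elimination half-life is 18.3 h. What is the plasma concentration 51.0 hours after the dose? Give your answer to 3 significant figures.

50.3 µg/L

k = ln 2 / 18.3 = 0.03788 h⁻¹
51.0 h is 2.787 half-lives, so C = 347 × (1/2)^2.787 = 347 × 0.1449 ≈ 50.3 µg/L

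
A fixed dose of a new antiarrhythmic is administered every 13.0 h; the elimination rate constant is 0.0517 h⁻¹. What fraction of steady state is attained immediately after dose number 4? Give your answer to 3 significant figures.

f_n = 1 − e^(−nkτ) = 1 − e^(−4 × 0.05170 × 13.0) = 1 − e^(−2.688) = 1 − 0.06799 ≈ 0.932

0.932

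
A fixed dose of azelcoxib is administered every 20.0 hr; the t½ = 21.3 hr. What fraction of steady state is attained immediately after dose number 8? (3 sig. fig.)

0.995

k = ln 2 / 21.3 = 0.03254 hr⁻¹
f_n = 1 − e^(−nkτ) = 1 − e^(−8 × 0.03254 × 20.0) = 1 − e^(−5.207) = 1 − 0.005480 ≈ 0.995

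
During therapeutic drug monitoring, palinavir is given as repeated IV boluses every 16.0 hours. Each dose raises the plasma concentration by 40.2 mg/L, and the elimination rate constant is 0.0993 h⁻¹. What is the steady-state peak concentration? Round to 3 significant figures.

Fraction remaining after one interval: e^(−kτ) = e^(−0.09930 × 16.0) = 0.2042
R = 1 / (1 − 0.2042) = 1.257
Css,max = 40.2 × 1.257 ≈ 50.5 mg/L

50.5 mg/L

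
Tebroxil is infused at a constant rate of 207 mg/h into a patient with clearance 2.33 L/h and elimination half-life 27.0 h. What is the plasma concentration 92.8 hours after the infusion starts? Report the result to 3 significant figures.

Css = rate / CL = 207 / 2.33 = 88.84 µg/mL
k = ln 2 / 27.0 = 0.02567 h⁻¹
C(t) = Css (1 − e^(−kt)) = 88.84 × (1 − e^(−2.382)) = 88.84 × 0.9077 ≈ 80.6 µg/mL

80.6 µg/mL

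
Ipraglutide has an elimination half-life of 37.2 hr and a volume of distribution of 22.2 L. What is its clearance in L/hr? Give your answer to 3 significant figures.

0.414 L/hr

k = ln 2 / t½ = ln 2 / 37.2 = 0.01863 hr⁻¹
CL = k · V = 0.01863 × 22.2 ≈ 0.414 L/hr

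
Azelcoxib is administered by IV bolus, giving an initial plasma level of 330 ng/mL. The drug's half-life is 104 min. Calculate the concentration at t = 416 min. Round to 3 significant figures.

20.6 ng/mL

k = ln 2 / 104 = 0.006665 min⁻¹
416 min is 4.000 half-lives, so C = 330 × (1/2)^4.000 = 330 × 0.06250 ≈ 20.6 ng/mL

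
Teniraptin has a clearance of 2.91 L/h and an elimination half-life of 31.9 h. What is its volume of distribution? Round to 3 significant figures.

k = ln 2 / t½ = ln 2 / 31.9 = 0.02173 h⁻¹
V = CL / k = 2.91 / 0.02173 ≈ 134 L

134 L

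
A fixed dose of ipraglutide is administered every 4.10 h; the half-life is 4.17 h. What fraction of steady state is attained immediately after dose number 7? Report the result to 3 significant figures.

0.992

k = ln 2 / 4.17 = 0.1662 h⁻¹
f_n = 1 − e^(−nkτ) = 1 − e^(−7 × 0.1662 × 4.10) = 1 − e^(−4.771) = 1 − 0.008475 ≈ 0.992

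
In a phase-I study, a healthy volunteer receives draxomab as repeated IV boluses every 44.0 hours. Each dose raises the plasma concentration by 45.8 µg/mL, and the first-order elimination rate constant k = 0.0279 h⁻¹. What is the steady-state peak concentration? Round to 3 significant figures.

Fraction remaining after one interval: e^(−kτ) = e^(−0.02790 × 44.0) = 0.2930
R = 1 / (1 − 0.2930) = 1.414
Css,max = 45.8 × 1.414 ≈ 64.8 µg/mL

64.8 µg/mL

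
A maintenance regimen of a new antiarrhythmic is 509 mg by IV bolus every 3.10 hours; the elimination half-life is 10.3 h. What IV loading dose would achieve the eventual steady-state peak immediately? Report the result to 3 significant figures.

k = ln 2 / 10.3 = 0.06730 h⁻¹
Accumulation ratio R = 1 / (1 − e^(−kτ)) = 1 / (1 − e^(−0.06730×3.10)) = 1 / (1 − 0.8117) = 5.311
Loading dose = maintenance dose × R = 509 × 5.311 ≈ 2700 mg

2700 mg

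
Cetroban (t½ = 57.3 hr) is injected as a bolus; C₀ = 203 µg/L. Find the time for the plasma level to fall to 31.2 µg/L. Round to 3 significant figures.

155 hours

k = ln 2 / 57.3 = 0.01210 hr⁻¹
C(t) = C₀ e^(−kt)  ⇒  t = ln(C₀/C) / k
t = ln(203/31.2) / 0.01210 = 1.873 / 0.01210 ≈ 155 hours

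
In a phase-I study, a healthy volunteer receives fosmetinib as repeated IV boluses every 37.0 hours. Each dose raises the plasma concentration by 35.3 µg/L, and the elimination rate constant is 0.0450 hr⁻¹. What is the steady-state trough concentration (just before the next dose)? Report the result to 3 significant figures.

8.24 µg/L

Fraction remaining after one interval: e^(−kτ) = e^(−0.04500 × 37.0) = 0.1892
R = 1 / (1 − 0.1892) = 1.233
Css,max = 35.3 × 1.233 = 43.54 µg/L
Css,min = Css,max × e^(−kτ) = 43.54 × 0.1892 ≈ 8.24 µg/L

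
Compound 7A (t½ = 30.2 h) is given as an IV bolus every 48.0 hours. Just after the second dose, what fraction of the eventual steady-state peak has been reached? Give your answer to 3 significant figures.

0.890

k = ln 2 / 30.2 = 0.02295 h⁻¹
f_n = 1 − e^(−nkτ) = 1 − e^(−2 × 0.02295 × 48.0) = 1 − e^(−2.203) = 1 − 0.1104 ≈ 0.890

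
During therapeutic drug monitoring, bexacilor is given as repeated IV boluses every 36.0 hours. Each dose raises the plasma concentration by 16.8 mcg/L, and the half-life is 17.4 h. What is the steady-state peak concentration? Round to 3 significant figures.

22.1 mcg/L

k = ln 2 / 17.4 = 0.03984 h⁻¹
Fraction remaining after one interval: e^(−kτ) = e^(−0.03984 × 36.0) = 0.2383
R = 1 / (1 − 0.2383) = 1.313
Css,max = 16.8 × 1.313 ≈ 22.1 mcg/L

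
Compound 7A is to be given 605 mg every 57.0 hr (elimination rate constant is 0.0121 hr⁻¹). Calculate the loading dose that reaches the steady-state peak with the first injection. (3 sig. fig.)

Accumulation ratio R = 1 / (1 − e^(−kτ)) = 1 / (1 − e^(−0.01210×57.0)) = 1 / (1 − 0.5017) = 2.007
Loading dose = maintenance dose × R = 605 × 2.007 ≈ 1210 mg

1210 mg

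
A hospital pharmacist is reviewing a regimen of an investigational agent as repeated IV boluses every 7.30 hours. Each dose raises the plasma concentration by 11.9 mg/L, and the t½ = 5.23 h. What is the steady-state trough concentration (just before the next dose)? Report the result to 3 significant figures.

k = ln 2 / 5.23 = 0.1325 h⁻¹
Fraction remaining after one interval: e^(−kτ) = e^(−0.1325 × 7.30) = 0.3800
R = 1 / (1 − 0.3800) = 1.613
Css,max = 11.9 × 1.613 = 19.19 mg/L
Css,min = Css,max × e^(−kτ) = 19.19 × 0.3800 ≈ 7.29 mg/L

7.29 mg/L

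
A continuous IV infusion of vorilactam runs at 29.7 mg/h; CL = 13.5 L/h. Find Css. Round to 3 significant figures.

2.20 mg/L

Css = infusion rate / CL = 29.7 / 13.5 ≈ 2.20 mg/L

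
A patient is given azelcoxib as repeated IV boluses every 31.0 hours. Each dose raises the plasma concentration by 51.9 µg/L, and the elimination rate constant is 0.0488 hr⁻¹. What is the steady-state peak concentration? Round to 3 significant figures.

66.6 µg/L

Fraction remaining after one interval: e^(−kτ) = e^(−0.04880 × 31.0) = 0.2203
R = 1 / (1 − 0.2203) = 1.283
Css,max = 51.9 × 1.283 ≈ 66.6 µg/L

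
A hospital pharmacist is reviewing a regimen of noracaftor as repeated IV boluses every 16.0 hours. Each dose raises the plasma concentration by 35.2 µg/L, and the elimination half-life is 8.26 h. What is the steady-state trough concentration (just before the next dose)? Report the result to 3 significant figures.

k = ln 2 / 8.26 = 0.08392 h⁻¹
Fraction remaining after one interval: e^(−kτ) = e^(−0.08392 × 16.0) = 0.2612
R = 1 / (1 − 0.2612) = 1.353
Css,max = 35.2 × 1.353 = 47.64 µg/L
Css,min = Css,max × e^(−kτ) = 47.64 × 0.2612 ≈ 12.4 µg/L

12.4 µg/L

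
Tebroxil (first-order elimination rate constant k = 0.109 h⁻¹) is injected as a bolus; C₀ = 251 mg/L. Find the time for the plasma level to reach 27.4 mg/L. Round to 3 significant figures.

20.3 hours

C(t) = C₀ e^(−kt)  ⇒  t = ln(C₀/C) / k
t = ln(251/27.4) / 0.1090 = 2.215 / 0.1090 ≈ 20.3 hours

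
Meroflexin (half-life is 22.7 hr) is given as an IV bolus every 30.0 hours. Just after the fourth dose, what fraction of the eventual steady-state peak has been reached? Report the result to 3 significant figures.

0.974

k = ln 2 / 22.7 = 0.03054 hr⁻¹
f_n = 1 − e^(−nkτ) = 1 − e^(−4 × 0.03054 × 30.0) = 1 − e^(−3.664) = 1 − 0.02562 ≈ 0.974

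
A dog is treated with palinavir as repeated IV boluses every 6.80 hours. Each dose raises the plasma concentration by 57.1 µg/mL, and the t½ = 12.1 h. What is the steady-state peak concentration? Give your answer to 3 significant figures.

k = ln 2 / 12.1 = 0.05728 h⁻¹
Fraction remaining after one interval: e^(−kτ) = e^(−0.05728 × 6.80) = 0.6774
R = 1 / (1 − 0.6774) = 3.100
Css,max = 57.1 × 3.100 ≈ 177 µg/mL

177 µg/mL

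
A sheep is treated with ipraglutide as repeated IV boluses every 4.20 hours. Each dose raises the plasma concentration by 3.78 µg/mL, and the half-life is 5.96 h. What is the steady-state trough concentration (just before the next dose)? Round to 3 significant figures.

6.00 µg/mL

k = ln 2 / 5.96 = 0.1163 h⁻¹
Fraction remaining after one interval: e^(−kτ) = e^(−0.1163 × 4.20) = 0.6136
R = 1 / (1 − 0.6136) = 2.588
Css,max = 3.78 × 2.588 = 9.782 µg/mL
Css,min = Css,max × e^(−kτ) = 9.782 × 0.6136 ≈ 6.00 µg/mL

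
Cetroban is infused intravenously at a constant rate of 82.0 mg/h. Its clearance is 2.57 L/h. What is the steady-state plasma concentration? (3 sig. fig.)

31.9 µg/mL

Css = infusion rate / CL = 82.0 / 2.57 ≈ 31.9 µg/mL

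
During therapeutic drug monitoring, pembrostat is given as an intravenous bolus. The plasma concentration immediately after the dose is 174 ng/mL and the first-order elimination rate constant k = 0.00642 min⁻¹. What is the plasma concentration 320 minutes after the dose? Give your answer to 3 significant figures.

22.3 ng/mL

C(t) = C₀ e^(−kt) = 174 × e^(−0.006420 × 320) = 174 × e^(−2.054) = 174 × 0.1282 ≈ 22.3 ng/mL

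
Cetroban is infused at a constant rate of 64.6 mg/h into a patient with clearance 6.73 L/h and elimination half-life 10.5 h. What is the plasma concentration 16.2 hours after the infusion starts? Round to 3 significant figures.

6.30 mg/L

Css = rate / CL = 64.6 / 6.73 = 9.599 mg/L
k = ln 2 / 10.5 = 0.06601 h⁻¹
C(t) = Css (1 − e^(−kt)) = 9.599 × (1 − e^(−1.069)) = 9.599 × 0.6568 ≈ 6.30 mg/L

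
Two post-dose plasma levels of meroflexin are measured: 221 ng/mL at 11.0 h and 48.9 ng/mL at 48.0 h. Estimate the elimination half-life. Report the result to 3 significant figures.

17.0 hours

k = ln(C₁/C₂) / (t₂ − t₁) = ln(221/48.9) / (48.0 − 11.0)
  = 1.508 / 37.00 = 0.04077 h⁻¹
t½ = ln 2 / k = ln 2 / 0.04077 ≈ 17.0 hours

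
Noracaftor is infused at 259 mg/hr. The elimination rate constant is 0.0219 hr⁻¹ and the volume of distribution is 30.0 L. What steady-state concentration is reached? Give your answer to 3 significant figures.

394 mg/L

CL = k · V = 0.0219 × 30.0 = 0.6570 L/hr
Css = rate / CL = 259 / 0.6570 ≈ 394 mg/L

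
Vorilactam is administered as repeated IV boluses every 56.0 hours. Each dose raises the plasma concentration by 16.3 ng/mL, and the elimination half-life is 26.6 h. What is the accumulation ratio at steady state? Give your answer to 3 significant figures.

1.30

k = ln 2 / 26.6 = 0.02606 h⁻¹
Fraction remaining after one interval: e^(−kτ) = e^(−0.02606 × 56.0) = 0.2324
R = 1 / (1 − 0.2324) = 1 / 0.7676 ≈ 1.30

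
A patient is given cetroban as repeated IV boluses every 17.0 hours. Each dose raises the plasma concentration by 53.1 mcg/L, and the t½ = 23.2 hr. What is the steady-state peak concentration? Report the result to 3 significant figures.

k = ln 2 / 23.2 = 0.02988 hr⁻¹
Fraction remaining after one interval: e^(−kτ) = e^(−0.02988 × 17.0) = 0.6018
R = 1 / (1 − 0.6018) = 2.511
Css,max = 53.1 × 2.511 ≈ 133 mcg/L

133 mcg/L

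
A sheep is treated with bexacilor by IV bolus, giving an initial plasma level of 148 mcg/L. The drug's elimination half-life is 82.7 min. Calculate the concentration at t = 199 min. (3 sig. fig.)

k = ln 2 / 82.7 = 0.008381 min⁻¹
199 min is 2.406 half-lives, so C = 148 × (1/2)^2.406 = 148 × 0.1886 ≈ 27.9 mcg/L

27.9 mcg/L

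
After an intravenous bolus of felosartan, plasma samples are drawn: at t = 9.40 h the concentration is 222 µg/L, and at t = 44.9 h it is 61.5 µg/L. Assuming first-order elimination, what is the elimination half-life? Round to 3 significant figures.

19.2 hours

k = ln(C₁/C₂) / (t₂ − t₁) = ln(222/61.5) / (44.9 − 9.40)
  = 1.284 / 35.50 = 0.03616 h⁻¹
t½ = ln 2 / k = ln 2 / 0.03616 ≈ 19.2 hours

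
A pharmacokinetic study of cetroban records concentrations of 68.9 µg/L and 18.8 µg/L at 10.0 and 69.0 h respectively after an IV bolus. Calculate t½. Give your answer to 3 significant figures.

k = ln(C₁/C₂) / (t₂ − t₁) = ln(68.9/18.8) / (69.0 − 10.0)
  = 1.299 / 59.00 = 0.02201 h⁻¹
t½ = ln 2 / k = ln 2 / 0.02201 ≈ 31.5 hours

31.5 hours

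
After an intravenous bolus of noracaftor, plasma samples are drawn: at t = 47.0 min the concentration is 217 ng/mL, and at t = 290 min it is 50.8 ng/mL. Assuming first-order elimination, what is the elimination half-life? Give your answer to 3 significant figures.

k = ln(C₁/C₂) / (t₂ − t₁) = ln(217/50.8) / (290 − 47.0)
  = 1.452 / 243.0 = 0.005975 min⁻¹
t½ = ln 2 / k = ln 2 / 0.005975 ≈ 116 minutes

116 minutes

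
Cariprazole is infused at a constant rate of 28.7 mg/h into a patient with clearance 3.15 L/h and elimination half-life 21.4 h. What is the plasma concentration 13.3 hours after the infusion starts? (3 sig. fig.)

3.19 µg/mL

Css = rate / CL = 28.7 / 3.15 = 9.111 µg/mL
k = ln 2 / 21.4 = 0.03239 h⁻¹
C(t) = Css (1 − e^(−kt)) = 9.111 × (1 − e^(−0.4308)) = 9.111 × 0.3500 ≈ 3.19 µg/mL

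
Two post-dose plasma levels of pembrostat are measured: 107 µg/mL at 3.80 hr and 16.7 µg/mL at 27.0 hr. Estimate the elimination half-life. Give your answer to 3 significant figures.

k = ln(C₁/C₂) / (t₂ − t₁) = ln(107/16.7) / (27.0 − 3.80)
  = 1.857 / 23.20 = 0.08006 hr⁻¹
t½ = ln 2 / k = ln 2 / 0.08006 ≈ 8.66 hours

8.66 hours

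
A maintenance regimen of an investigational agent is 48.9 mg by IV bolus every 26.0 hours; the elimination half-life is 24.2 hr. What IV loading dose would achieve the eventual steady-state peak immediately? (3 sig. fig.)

93.1 mg

k = ln 2 / 24.2 = 0.02864 hr⁻¹
Accumulation ratio R = 1 / (1 − e^(−kτ)) = 1 / (1 − e^(−0.02864×26.0)) = 1 / (1 − 0.4749) = 1.904
Loading dose = maintenance dose × R = 48.9 × 1.904 ≈ 93.1 mg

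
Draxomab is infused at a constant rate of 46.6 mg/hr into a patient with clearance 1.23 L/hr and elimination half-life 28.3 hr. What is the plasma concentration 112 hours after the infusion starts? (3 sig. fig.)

35.4 µg/mL

Css = rate / CL = 46.6 / 1.23 = 37.89 µg/mL
k = ln 2 / 28.3 = 0.02449 hr⁻¹
C(t) = Css (1 − e^(−kt)) = 37.89 × (1 − e^(−2.743)) = 37.89 × 0.9356 ≈ 35.4 µg/mL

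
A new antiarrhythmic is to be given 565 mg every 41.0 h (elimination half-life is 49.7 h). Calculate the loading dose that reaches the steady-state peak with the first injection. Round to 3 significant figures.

1300 mg

k = ln 2 / 49.7 = 0.01395 h⁻¹
Accumulation ratio R = 1 / (1 − e^(−kτ)) = 1 / (1 − e^(−0.01395×41.0)) = 1 / (1 − 0.5645) = 2.296
Loading dose = maintenance dose × R = 565 × 2.296 ≈ 1300 mg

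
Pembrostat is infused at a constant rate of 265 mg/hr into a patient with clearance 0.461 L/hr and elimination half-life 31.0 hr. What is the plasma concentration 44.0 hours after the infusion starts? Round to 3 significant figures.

360 µg/mL

Css = rate / CL = 265 / 0.461 = 574.8 µg/mL
k = ln 2 / 31.0 = 0.02236 hr⁻¹
C(t) = Css (1 − e^(−kt)) = 574.8 × (1 − e^(−0.9838)) = 574.8 × 0.6261 ≈ 360 µg/mL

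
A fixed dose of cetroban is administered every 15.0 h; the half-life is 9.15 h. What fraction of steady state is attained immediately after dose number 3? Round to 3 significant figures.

k = ln 2 / 9.15 = 0.07575 h⁻¹
f_n = 1 − e^(−nkτ) = 1 − e^(−3 × 0.07575 × 15.0) = 1 − e^(−3.409) = 1 − 0.03308 ≈ 0.967

0.967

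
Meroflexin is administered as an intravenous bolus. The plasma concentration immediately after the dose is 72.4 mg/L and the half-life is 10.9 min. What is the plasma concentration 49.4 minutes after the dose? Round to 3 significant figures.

k = ln 2 / 10.9 = 0.06359 min⁻¹
C(t) = C₀ e^(−kt) = 72.4 × e^(−0.06359 × 49.4) = 72.4 × e^(−3.141) = 72.4 × 0.04322 ≈ 3.13 mg/L

3.13 mg/L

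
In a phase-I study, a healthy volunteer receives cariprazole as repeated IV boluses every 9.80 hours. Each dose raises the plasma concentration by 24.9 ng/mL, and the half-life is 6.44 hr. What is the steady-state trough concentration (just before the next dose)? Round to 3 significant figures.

13.3 ng/mL

k = ln 2 / 6.44 = 0.1076 hr⁻¹
Fraction remaining after one interval: e^(−kτ) = e^(−0.1076 × 9.80) = 0.3483
R = 1 / (1 − 0.3483) = 1.534
Css,max = 24.9 × 1.534 = 38.21 ng/mL
Css,min = Css,max × e^(−kτ) = 38.21 × 0.3483 ≈ 13.3 ng/mL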